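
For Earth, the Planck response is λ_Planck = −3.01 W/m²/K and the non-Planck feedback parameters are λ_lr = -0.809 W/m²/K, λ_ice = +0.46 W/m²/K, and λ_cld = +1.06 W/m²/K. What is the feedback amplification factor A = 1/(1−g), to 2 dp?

1.31

Convert to gains: g_lr = -0.809/3.01 = -0.2688; g_ice = 0.46/3.01 = 0.1528; g_cld = 1.06/3.01 = 0.3522.
Total gain g = 0.2362.
A = 1/(1 − 0.2362) = 1.31.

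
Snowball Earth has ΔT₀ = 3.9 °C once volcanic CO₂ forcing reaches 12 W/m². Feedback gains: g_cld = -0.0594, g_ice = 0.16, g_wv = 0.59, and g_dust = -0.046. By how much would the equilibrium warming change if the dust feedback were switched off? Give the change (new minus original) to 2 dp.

1.63 °C

Original: g = 0.6446, ΔT = 3.9/(1−0.6446) = 10.9736 °C.
Without dust: g' = 0.6906, ΔT' = 3.9/(1−0.6906) = 12.6050 °C.
Change = 12.6050 − 10.9736 = 1.63 °C.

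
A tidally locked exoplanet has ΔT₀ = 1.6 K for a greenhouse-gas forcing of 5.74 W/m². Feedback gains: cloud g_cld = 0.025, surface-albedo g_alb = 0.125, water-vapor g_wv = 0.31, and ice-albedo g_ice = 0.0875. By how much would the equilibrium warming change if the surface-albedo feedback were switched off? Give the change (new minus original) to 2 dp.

Original: g = 0.5475, ΔT = 1.6/(1−0.5475) = 3.5359 K.
Without surface-albedo: g' = 0.4225, ΔT' = 1.6/(1−0.4225) = 2.7706 K.
Change = 2.7706 − 3.5359 = -0.77 K.

-0.77 K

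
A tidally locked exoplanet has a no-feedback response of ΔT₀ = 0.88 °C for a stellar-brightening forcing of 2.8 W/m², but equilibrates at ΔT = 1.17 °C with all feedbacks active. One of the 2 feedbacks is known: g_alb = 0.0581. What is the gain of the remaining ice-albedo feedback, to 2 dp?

0.19

Amplification A = ΔT/ΔT₀ = 1.17/0.88 = 1.33.
Total gain g = 1 − 1/A = 1 − 1/1.33 = 0.2481.
The known gain is 0.0581.
g_ice = 0.2481 − 0.0581 = 0.19.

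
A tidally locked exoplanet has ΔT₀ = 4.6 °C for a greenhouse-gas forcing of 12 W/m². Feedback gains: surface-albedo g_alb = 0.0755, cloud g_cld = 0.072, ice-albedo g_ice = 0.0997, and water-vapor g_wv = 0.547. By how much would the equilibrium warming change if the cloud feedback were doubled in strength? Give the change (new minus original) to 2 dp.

12.03 °C

Original: g = 0.7942, ΔT = 4.6/(1−0.7942) = 22.3518 °C.
With doubled cloud: g' = 0.8662, ΔT' = 4.6/(1−0.8662) = 34.3797 °C.
Change = 34.3797 − 22.3518 = 12.03 °C.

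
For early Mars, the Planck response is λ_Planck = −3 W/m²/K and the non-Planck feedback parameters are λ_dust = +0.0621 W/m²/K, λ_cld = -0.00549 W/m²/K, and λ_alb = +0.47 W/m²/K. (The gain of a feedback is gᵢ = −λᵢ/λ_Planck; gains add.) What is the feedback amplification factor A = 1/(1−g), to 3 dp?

Convert to gains: g_dust = 0.0621/3 = 0.0207; g_cld = -0.00549/3 = -0.00183; g_alb = 0.47/3 = 0.1567.
Total gain g = 0.17557.
A = 1/(1 − 0.17557) = 1.213.

1.213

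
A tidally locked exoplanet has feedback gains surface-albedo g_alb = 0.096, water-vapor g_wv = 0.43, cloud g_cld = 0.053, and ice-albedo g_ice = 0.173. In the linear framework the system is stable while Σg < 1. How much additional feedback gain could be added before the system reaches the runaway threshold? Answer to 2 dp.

Current total gain = 0.096 + 0.43 + 0.053 + 0.173 = 0.752.
Margin to runaway = 1 − 0.752 = 0.25.

0.25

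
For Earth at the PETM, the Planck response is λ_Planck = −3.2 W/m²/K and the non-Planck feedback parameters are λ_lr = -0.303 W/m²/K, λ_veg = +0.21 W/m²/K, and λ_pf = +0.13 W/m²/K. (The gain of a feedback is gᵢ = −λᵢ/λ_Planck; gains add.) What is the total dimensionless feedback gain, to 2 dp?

Convert to gains: g_lr = -0.303/3.2 = -0.09469; g_veg = 0.21/3.2 = 0.06562; g_pf = 0.13/3.2 = 0.04063.
Total gain g = 0.01156.

0.01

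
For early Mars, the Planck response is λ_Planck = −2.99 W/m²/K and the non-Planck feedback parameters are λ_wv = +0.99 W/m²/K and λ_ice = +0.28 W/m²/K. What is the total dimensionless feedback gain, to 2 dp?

Convert to gains: g_wv = 0.99/2.99 = 0.3311; g_ice = 0.28/2.99 = 0.09365.
Total gain g = 0.42475.

0.42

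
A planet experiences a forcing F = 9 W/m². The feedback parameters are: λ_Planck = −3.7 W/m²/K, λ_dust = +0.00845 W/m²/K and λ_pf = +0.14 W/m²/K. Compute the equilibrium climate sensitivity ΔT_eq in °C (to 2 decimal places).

2.53 °C

Net feedback parameter λ = (−3.7) + (+0.00845) + (+0.14) = -3.55155 W/m²/K.
ΔT = −F/λ = −9/(-3.55155) = 2.53 °C.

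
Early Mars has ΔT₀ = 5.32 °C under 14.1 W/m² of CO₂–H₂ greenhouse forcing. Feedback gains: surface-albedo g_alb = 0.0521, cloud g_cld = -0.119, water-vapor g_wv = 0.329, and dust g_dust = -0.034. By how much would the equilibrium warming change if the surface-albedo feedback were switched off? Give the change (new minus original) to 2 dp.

-0.44 °C

Original: g = 0.2281, ΔT = 5.32/(1−0.2281) = 6.8921 °C.
Without surface-albedo: g' = 0.176, ΔT' = 5.32/(1−0.176) = 6.4563 °C.
Change = 6.4563 − 6.8921 = -0.44 °C.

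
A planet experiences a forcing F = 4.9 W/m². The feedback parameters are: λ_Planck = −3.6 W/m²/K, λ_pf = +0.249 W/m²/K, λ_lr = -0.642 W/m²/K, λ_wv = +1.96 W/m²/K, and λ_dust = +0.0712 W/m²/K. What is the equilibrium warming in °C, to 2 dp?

2.50 °C

Net feedback parameter λ = (−3.6) + (+0.249) + (-0.642) + (+1.96) + (+0.0712) = -1.9618 W/m²/K.
ΔT = −F/λ = −4.9/(-1.9618) = 2.50 °C.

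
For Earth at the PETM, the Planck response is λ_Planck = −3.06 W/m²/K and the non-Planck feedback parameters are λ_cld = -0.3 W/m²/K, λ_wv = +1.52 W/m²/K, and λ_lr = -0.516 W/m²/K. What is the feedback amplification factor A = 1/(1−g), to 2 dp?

1.30

Convert to gains: g_cld = -0.3/3.06 = -0.09804; g_wv = 1.52/3.06 = 0.4967; g_lr = -0.516/3.06 = -0.1686.
Total gain g = 0.23006.
A = 1/(1 − 0.23006) = 1.30.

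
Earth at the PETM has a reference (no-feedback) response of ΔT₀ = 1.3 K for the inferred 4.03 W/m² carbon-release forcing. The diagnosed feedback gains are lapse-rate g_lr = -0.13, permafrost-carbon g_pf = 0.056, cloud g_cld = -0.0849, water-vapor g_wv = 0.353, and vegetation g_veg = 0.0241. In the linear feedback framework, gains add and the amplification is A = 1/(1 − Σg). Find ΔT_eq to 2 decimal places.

Total gain g = -0.13 + 0.056 − 0.0849 + 0.353 + 0.0241 = 0.2182.
Amplification A = 1/(1 − 0.2182) = 1.279.
ΔT = 1.3 × 1.279 = 1.66 K.

1.66 K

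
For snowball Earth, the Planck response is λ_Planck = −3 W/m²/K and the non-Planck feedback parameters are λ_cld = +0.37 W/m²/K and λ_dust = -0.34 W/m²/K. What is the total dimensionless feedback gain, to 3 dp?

0.010

Convert to gains: g_cld = 0.37/3 = 0.1233; g_dust = -0.34/3 = -0.1133.
Total gain g = 0.01.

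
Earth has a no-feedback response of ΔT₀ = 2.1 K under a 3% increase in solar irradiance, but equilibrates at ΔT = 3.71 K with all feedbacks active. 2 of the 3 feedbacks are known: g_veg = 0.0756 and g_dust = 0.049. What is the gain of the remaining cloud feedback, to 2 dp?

0.31

Amplification A = ΔT/ΔT₀ = 3.71/2.1 = 1.767.
Total gain g = 1 − 1/A = 1 − 1/1.767 = 0.4341.
Known gains sum to 0.0756 + 0.049 = 0.1246.
g_cld = 0.4341 − 0.1246 = 0.31.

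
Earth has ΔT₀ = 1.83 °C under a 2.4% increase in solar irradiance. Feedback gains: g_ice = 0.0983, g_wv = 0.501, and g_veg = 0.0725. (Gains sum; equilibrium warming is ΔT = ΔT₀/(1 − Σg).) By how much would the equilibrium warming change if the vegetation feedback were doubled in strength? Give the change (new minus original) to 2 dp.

Original: g = 0.6718, ΔT = 1.83/(1−0.6718) = 5.5759 °C.
With doubled vegetation: g' = 0.7443, ΔT' = 1.83/(1−0.7443) = 7.1568 °C.
Change = 7.1568 − 5.5759 = 1.58 °C.

1.58 °C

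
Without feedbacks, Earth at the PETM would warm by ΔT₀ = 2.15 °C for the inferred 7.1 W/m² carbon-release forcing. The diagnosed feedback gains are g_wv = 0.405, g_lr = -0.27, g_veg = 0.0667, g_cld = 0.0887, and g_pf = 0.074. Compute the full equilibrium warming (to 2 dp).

Total gain g = 0.405 − 0.27 + 0.0667 + 0.0887 + 0.074 = 0.3644.
Amplification A = 1/(1 − 0.3644) = 1.573.
ΔT = 2.15 × 1.573 = 3.38 °C.

3.38 °C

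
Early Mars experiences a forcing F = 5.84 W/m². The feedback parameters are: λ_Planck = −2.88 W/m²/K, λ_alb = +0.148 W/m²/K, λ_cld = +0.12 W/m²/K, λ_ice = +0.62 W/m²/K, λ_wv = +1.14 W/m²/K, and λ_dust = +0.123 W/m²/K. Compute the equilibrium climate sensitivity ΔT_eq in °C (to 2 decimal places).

8.01 °C

Net feedback parameter λ = (−2.88) + (+0.148) + (+0.12) + (+0.62) + (+1.14) + (+0.123) = -0.729 W/m²/K.
ΔT = −F/λ = −5.84/(-0.729) = 8.01 °C.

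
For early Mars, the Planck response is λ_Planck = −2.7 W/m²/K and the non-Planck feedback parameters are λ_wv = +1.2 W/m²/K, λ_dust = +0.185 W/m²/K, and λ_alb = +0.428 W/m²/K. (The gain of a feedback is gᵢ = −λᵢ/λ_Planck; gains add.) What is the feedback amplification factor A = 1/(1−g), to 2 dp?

3.04

Convert to gains: g_wv = 1.2/2.7 = 0.4444; g_dust = 0.185/2.7 = 0.06852; g_alb = 0.428/2.7 = 0.1585.
Total gain g = 0.67142.
A = 1/(1 − 0.67142) = 3.04.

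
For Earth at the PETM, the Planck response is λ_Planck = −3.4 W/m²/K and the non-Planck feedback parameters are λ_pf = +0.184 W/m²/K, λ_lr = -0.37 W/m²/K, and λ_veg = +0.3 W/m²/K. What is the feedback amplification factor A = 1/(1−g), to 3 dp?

Convert to gains: g_pf = 0.184/3.4 = 0.05412; g_lr = -0.37/3.4 = -0.1088; g_veg = 0.3/3.4 = 0.08824.
Total gain g = 0.03356.
A = 1/(1 − 0.03356) = 1.035.

1.035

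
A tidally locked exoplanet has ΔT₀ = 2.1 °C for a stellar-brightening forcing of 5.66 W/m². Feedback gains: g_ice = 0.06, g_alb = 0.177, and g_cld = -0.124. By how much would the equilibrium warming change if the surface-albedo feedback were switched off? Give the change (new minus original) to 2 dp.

Original: g = 0.113, ΔT = 2.1/(1−0.113) = 2.3675 °C.
Without surface-albedo: g' = -0.064, ΔT' = 2.1/(1+0.064) = 1.9737 °C.
Change = 1.9737 − 2.3675 = -0.39 °C.

-0.39 °C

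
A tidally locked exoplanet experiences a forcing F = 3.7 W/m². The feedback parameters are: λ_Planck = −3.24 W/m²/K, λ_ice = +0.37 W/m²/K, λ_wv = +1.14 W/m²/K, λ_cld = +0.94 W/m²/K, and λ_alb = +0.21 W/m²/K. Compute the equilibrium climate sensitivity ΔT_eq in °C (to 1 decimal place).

Net feedback parameter λ = (−3.24) + (+0.37) + (+1.14) + (+0.94) + (+0.21) = -0.58 W/m²/K.
ΔT = −F/λ = −3.7/(-0.58) = 6.4 °C.

6.4 °C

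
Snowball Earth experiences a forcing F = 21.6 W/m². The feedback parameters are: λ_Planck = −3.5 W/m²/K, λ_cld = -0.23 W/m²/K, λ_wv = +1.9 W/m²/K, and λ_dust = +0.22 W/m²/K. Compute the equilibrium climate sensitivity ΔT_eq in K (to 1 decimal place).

Net feedback parameter λ = (−3.5) + (-0.23) + (+1.9) + (+0.22) = -1.61 W/m²/K.
ΔT = −F/λ = −21.6/(-1.61) = 13.4 K.

13.4 K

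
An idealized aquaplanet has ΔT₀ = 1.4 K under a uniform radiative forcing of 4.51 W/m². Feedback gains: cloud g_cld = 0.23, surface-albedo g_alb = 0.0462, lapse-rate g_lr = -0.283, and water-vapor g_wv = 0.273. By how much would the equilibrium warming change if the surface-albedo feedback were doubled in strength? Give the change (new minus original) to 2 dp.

0.13 K

Original: g = 0.2662, ΔT = 1.4/(1−0.2662) = 1.9079 K.
With doubled surface-albedo: g' = 0.3124, ΔT' = 1.4/(1−0.3124) = 2.0361 K.
Change = 2.0361 − 1.9079 = 0.13 K.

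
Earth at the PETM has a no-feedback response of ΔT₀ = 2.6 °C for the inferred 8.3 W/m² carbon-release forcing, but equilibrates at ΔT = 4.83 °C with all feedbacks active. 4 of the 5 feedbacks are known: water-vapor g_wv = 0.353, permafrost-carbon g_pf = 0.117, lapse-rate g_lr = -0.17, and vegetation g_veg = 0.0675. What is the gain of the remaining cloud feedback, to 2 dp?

0.09

Amplification A = ΔT/ΔT₀ = 4.83/2.6 = 1.858.
Total gain g = 1 − 1/A = 1 − 1/1.858 = 0.4618.
Known gains sum to 0.353 + 0.117 − 0.17 + 0.0675 = 0.3675.
g_cld = 0.4618 − 0.3675 = 0.09.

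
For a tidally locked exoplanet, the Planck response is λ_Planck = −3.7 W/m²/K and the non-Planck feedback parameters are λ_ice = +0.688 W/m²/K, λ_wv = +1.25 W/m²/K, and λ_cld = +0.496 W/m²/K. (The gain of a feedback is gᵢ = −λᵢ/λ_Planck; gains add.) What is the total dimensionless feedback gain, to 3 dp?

Convert to gains: g_ice = 0.688/3.7 = 0.1859; g_wv = 1.25/3.7 = 0.3378; g_cld = 0.496/3.7 = 0.1341.
Total gain g = 0.6578.

0.658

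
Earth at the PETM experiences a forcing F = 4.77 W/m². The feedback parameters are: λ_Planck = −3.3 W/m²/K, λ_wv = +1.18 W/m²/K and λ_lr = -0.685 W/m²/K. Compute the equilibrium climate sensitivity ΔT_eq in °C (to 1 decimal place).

Net feedback parameter λ = (−3.3) + (+1.18) + (-0.685) = -2.805 W/m²/K.
ΔT = −F/λ = −4.77/(-2.805) = 1.7 °C.

1.7 °C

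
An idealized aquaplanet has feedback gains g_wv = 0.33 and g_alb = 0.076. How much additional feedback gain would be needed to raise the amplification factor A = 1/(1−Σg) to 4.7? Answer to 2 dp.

0.38

Current total gain = 0.406.
Target gain for A = 4.7: g* = 1 − 1/4.7 = 0.7872.
Additional gain needed = 0.7872 − 0.406 = 0.38.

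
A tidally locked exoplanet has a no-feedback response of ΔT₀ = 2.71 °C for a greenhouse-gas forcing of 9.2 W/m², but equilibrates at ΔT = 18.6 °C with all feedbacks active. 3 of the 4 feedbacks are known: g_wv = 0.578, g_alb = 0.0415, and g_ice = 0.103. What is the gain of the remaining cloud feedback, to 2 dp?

0.13

Amplification A = ΔT/ΔT₀ = 18.6/2.71 = 6.863.
Total gain g = 1 − 1/A = 1 − 1/6.863 = 0.8543.
Known gains sum to 0.578 + 0.0415 + 0.103 = 0.7225.
g_cld = 0.8543 − 0.7225 = 0.13.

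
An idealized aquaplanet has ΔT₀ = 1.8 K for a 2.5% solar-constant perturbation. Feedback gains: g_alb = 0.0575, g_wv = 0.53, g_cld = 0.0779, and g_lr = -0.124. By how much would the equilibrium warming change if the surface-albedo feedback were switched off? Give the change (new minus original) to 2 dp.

Original: g = 0.5414, ΔT = 1.8/(1−0.5414) = 3.9250 K.
Without surface-albedo: g' = 0.4839, ΔT' = 1.8/(1−0.4839) = 3.4877 K.
Change = 3.4877 − 3.9250 = -0.44 K.

-0.44 K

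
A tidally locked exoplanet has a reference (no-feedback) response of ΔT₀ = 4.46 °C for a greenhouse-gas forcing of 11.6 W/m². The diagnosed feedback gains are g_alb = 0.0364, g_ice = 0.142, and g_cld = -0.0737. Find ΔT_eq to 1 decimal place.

5.0 °C

Total gain g = 0.0364 + 0.142 − 0.0737 = 0.1047.
Amplification A = 1/(1 − 0.1047) = 1.117.
ΔT = 4.46 × 1.117 = 5.0 °C.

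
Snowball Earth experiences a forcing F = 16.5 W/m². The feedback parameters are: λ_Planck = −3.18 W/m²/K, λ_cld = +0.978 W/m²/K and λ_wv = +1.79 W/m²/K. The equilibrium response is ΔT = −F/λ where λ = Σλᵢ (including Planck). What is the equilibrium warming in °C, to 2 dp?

40.05 °C

Net feedback parameter λ = (−3.18) + (+0.978) + (+1.79) = -0.412 W/m²/K.
ΔT = −F/λ = −16.5/(-0.412) = 40.05 °C.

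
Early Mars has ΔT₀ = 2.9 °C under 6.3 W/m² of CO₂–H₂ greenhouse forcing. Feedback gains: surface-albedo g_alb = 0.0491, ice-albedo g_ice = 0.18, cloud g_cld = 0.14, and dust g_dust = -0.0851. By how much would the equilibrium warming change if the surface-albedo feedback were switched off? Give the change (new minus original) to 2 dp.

-0.26 °C

Original: g = 0.284, ΔT = 2.9/(1−0.284) = 4.0503 °C.
Without surface-albedo: g' = 0.2349, ΔT' = 2.9/(1−0.2349) = 3.7904 °C.
Change = 3.7904 − 4.0503 = -0.26 °C.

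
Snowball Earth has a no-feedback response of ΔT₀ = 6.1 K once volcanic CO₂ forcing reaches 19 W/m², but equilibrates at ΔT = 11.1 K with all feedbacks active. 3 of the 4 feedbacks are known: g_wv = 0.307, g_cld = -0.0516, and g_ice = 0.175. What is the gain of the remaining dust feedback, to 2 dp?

Amplification A = ΔT/ΔT₀ = 11.1/6.1 = 1.82.
Total gain g = 1 − 1/A = 1 − 1/1.82 = 0.4505.
Known gains sum to 0.307 − 0.0516 + 0.175 = 0.4304.
g_dust = 0.4505 − 0.4304 = 0.02.

0.02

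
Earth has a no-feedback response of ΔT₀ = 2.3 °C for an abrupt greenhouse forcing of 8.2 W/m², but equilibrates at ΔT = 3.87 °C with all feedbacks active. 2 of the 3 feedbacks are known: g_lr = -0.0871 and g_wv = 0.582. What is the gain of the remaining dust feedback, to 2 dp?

Amplification A = ΔT/ΔT₀ = 3.87/2.3 = 1.683.
Total gain g = 1 − 1/A = 1 − 1/1.683 = 0.4058.
Known gains sum to -0.0871 + 0.582 = 0.4949.
g_dust = 0.4058 − 0.4949 = -0.09.

-0.09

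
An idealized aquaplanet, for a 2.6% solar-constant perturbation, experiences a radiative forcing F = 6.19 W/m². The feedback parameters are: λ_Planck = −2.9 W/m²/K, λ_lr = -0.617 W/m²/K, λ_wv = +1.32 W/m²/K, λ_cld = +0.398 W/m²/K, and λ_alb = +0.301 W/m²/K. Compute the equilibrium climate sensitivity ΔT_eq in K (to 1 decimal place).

4.1 K

Net feedback parameter λ = (−2.9) + (-0.617) + (+1.32) + (+0.398) + (+0.301) = -1.498 W/m²/K.
ΔT = −F/λ = −6.19/(-1.498) = 4.1 K.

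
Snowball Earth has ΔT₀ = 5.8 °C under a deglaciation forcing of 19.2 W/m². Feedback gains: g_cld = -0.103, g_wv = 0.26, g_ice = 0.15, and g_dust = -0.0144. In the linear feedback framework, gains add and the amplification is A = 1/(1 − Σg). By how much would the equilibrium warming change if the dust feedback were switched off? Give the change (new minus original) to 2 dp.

Original: g = 0.2926, ΔT = 5.8/(1−0.2926) = 8.1990 °C.
Without dust: g' = 0.307, ΔT' = 5.8/(1−0.307) = 8.3694 °C.
Change = 8.3694 − 8.1990 = 0.17 °C.

0.17 °C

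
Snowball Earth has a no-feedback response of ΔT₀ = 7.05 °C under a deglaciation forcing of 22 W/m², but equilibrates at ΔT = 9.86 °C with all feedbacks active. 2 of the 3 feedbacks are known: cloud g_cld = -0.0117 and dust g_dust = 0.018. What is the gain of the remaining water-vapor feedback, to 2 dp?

Amplification A = ΔT/ΔT₀ = 9.86/7.05 = 1.399.
Total gain g = 1 − 1/A = 1 − 1/1.399 = 0.2852.
Known gains sum to -0.0117 + 0.018 = 0.0063.
g_wv = 0.2852 − 0.0063 = 0.28.

0.28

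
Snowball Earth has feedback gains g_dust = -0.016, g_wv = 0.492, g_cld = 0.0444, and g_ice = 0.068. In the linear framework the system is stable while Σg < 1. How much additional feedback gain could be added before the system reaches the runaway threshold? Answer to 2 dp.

Current total gain = -0.016 + 0.492 + 0.0444 + 0.068 = 0.5884.
Margin to runaway = 1 − 0.5884 = 0.41.

0.41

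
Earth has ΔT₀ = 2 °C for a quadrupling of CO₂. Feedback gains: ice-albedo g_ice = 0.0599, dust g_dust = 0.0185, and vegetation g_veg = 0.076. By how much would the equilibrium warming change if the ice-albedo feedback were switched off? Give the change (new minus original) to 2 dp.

-0.16 °C

Original: g = 0.1544, ΔT = 2/(1−0.1544) = 2.3652 °C.
Without ice-albedo: g' = 0.0945, ΔT' = 2/(1−0.0945) = 2.2087 °C.
Change = 2.2087 − 2.3652 = -0.16 °C.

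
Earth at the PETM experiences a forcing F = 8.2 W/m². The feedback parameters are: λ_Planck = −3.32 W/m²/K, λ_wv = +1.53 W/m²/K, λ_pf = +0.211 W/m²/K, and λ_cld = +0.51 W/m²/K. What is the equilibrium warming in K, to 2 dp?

Net feedback parameter λ = (−3.32) + (+1.53) + (+0.211) + (+0.51) = -1.069 W/m²/K.
ΔT = −F/λ = −8.2/(-1.069) = 7.67 K.

7.67 K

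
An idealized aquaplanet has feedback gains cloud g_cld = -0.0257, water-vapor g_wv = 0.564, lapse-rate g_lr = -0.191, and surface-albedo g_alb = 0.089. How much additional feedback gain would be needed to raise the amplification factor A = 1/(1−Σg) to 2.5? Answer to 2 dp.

0.16

Current total gain = 0.4363.
Target gain for A = 2.5: g* = 1 − 1/2.5 = 0.6.
Additional gain needed = 0.6 − 0.4363 = 0.16.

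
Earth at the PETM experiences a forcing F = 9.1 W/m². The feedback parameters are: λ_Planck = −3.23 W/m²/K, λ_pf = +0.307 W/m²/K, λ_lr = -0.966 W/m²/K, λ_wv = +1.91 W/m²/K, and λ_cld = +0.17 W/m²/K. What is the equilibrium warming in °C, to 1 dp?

5.0 °C

Net feedback parameter λ = (−3.23) + (+0.307) + (-0.966) + (+1.91) + (+0.17) = -1.809 W/m²/K.
ΔT = −F/λ = −9.1/(-1.809) = 5.0 °C.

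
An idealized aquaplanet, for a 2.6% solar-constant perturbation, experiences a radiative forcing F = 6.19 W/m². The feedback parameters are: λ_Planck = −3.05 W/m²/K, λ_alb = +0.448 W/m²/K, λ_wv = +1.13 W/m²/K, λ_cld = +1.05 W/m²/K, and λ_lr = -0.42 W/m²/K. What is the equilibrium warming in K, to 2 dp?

7.35 K

Net feedback parameter λ = (−3.05) + (+0.448) + (+1.13) + (+1.05) + (-0.42) = -0.842 W/m²/K.
ΔT = −F/λ = −6.19/(-0.842) = 7.35 K.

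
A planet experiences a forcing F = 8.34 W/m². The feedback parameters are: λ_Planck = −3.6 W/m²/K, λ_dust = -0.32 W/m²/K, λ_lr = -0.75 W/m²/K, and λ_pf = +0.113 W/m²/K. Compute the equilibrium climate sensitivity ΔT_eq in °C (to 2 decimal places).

1.83 °C

Net feedback parameter λ = (−3.6) + (-0.32) + (-0.75) + (+0.113) = -4.557 W/m²/K.
ΔT = −F/λ = −8.34/(-4.557) = 1.83 °C.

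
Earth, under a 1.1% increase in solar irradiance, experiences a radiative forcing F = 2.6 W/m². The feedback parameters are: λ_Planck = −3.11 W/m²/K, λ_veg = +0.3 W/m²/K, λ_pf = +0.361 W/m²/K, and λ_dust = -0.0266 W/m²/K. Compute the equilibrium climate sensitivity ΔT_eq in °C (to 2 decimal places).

1.05 °C

Net feedback parameter λ = (−3.11) + (+0.3) + (+0.361) + (-0.0266) = -2.4756 W/m²/K.
ΔT = −F/λ = −2.6/(-2.4756) = 1.05 °C.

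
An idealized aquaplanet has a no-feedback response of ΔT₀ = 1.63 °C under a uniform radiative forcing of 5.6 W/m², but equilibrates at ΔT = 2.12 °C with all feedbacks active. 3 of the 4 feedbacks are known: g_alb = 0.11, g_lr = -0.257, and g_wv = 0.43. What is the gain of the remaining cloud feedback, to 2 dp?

-0.05

Amplification A = ΔT/ΔT₀ = 2.12/1.63 = 1.301.
Total gain g = 1 − 1/A = 1 − 1/1.301 = 0.2314.
Known gains sum to 0.11 − 0.257 + 0.43 = 0.283.
g_cld = 0.2314 − 0.283 = -0.05.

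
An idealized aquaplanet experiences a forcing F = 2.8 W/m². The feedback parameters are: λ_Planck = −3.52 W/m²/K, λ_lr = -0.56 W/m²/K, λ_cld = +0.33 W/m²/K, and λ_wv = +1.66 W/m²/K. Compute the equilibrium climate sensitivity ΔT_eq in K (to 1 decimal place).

1.3 K

Net feedback parameter λ = (−3.52) + (-0.56) + (+0.33) + (+1.66) = -2.09 W/m²/K.
ΔT = −F/λ = −2.8/(-2.09) = 1.3 K.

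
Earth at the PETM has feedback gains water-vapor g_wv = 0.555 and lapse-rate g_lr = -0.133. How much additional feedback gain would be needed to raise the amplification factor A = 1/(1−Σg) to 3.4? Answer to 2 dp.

0.28

Current total gain = 0.422.
Target gain for A = 3.4: g* = 1 − 1/3.4 = 0.7059.
Additional gain needed = 0.7059 − 0.422 = 0.28.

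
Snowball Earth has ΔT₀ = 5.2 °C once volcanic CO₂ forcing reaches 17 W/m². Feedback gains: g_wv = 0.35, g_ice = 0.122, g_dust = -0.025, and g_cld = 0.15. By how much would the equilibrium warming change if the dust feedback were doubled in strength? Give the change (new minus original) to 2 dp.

Original: g = 0.597, ΔT = 5.2/(1−0.597) = 12.9032 °C.
With doubled dust: g' = 0.572, ΔT' = 5.2/(1−0.572) = 12.1495 °C.
Change = 12.1495 − 12.9032 = -0.75 °C.

-0.75 °C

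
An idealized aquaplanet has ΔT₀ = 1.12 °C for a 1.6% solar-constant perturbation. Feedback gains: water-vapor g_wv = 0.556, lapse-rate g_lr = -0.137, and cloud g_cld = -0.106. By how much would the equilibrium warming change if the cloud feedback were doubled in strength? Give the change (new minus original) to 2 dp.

Original: g = 0.313, ΔT = 1.12/(1−0.313) = 1.6303 °C.
With doubled cloud: g' = 0.207, ΔT' = 1.12/(1−0.207) = 1.4124 °C.
Change = 1.4124 − 1.6303 = -0.22 °C.

-0.22 °C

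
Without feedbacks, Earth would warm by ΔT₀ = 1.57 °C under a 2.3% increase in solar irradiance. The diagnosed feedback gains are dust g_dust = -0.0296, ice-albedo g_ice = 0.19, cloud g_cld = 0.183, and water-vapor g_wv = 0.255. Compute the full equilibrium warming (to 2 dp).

Total gain g = -0.0296 + 0.19 + 0.183 + 0.255 = 0.5984.
Amplification A = 1/(1 − 0.5984) = 2.49.
ΔT = 1.57 × 2.49 = 3.91 °C.

3.91 °C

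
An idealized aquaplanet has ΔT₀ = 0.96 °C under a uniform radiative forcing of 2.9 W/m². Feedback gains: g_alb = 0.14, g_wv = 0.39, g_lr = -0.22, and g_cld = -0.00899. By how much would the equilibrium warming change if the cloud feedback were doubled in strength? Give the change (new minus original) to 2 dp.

Original: g = 0.30101, ΔT = 0.96/(1−0.30101) = 1.3734 °C.
With doubled cloud: g' = 0.29202, ΔT' = 0.96/(1−0.29202) = 1.3560 °C.
Change = 1.3560 − 1.3734 = -0.02 °C.

-0.02 °C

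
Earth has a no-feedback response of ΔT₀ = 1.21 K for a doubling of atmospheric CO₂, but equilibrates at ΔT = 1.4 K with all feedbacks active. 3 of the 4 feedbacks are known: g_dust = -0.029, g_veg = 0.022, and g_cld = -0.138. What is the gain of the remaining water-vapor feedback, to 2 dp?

Amplification A = ΔT/ΔT₀ = 1.4/1.21 = 1.157.
Total gain g = 1 − 1/A = 1 − 1/1.157 = 0.1357.
Known gains sum to -0.029 + 0.022 − 0.138 = -0.145.
g_wv = 0.1357 + 0.145 = 0.28.

0.28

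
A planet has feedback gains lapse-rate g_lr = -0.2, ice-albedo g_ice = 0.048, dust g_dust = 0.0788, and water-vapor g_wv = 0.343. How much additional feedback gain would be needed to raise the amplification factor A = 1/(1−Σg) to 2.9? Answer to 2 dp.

Current total gain = 0.2698.
Target gain for A = 2.9: g* = 1 − 1/2.9 = 0.6552.
Additional gain needed = 0.6552 − 0.2698 = 0.39.

0.39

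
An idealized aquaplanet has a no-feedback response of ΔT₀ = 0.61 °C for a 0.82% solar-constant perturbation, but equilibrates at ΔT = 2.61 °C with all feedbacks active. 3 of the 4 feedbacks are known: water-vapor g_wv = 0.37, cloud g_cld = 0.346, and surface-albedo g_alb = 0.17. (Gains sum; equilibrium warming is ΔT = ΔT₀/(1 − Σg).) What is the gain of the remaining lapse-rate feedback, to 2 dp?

Amplification A = ΔT/ΔT₀ = 2.61/0.61 = 4.279.
Total gain g = 1 − 1/A = 1 − 1/4.279 = 0.7663.
Known gains sum to 0.37 + 0.346 + 0.17 = 0.886.
g_lr = 0.7663 − 0.886 = -0.12.

-0.12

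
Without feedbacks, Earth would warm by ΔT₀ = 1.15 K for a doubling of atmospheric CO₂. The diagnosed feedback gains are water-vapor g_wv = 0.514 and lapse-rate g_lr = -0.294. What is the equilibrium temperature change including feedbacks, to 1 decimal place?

Total gain g = 0.514 − 0.294 = 0.22.
Amplification A = 1/(1 − 0.22) = 1.282.
ΔT = 1.15 × 1.282 = 1.5 K.

1.5 K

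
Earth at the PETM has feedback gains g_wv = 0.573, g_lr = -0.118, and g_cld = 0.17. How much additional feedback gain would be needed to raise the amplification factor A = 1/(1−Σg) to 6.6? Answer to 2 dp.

Current total gain = 0.625.
Target gain for A = 6.6: g* = 1 − 1/6.6 = 0.8485.
Additional gain needed = 0.8485 − 0.625 = 0.22.

0.22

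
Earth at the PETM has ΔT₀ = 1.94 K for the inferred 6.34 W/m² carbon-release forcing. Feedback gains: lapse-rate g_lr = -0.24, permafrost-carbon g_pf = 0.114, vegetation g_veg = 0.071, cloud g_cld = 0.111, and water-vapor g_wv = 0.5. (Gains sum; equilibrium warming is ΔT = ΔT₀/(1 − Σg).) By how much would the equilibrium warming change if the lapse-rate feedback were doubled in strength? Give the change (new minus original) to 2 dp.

Original: g = 0.556, ΔT = 1.94/(1−0.556) = 4.3694 K.
With doubled lapse-rate: g' = 0.316, ΔT' = 1.94/(1−0.316) = 2.8363 K.
Change = 2.8363 − 4.3694 = -1.53 K.

-1.53 K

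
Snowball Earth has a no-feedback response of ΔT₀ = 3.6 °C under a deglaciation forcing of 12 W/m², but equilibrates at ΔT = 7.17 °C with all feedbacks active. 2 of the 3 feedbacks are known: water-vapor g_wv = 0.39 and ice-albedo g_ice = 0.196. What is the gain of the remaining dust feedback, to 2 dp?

-0.09

Amplification A = ΔT/ΔT₀ = 7.17/3.6 = 1.992.
Total gain g = 1 − 1/A = 1 − 1/1.992 = 0.498.
Known gains sum to 0.39 + 0.196 = 0.586.
g_dust = 0.498 − 0.586 = -0.09.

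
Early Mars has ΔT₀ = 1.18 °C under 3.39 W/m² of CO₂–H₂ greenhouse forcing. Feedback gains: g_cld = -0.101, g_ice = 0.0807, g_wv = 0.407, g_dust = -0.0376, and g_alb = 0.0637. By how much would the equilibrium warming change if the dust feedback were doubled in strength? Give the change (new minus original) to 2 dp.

Original: g = 0.4128, ΔT = 1.18/(1−0.4128) = 2.0095 °C.
With doubled dust: g' = 0.3752, ΔT' = 1.18/(1−0.3752) = 1.8886 °C.
Change = 1.8886 − 2.0095 = -0.12 °C.

-0.12 °C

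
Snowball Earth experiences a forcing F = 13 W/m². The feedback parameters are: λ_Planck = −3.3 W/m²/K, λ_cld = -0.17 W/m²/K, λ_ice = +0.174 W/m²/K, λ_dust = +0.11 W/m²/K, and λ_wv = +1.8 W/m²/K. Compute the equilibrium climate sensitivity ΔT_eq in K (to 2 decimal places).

Net feedback parameter λ = (−3.3) + (-0.17) + (+0.174) + (+0.11) + (+1.8) = -1.386 W/m²/K.
ΔT = −F/λ = −13/(-1.386) = 9.38 K.

9.38 K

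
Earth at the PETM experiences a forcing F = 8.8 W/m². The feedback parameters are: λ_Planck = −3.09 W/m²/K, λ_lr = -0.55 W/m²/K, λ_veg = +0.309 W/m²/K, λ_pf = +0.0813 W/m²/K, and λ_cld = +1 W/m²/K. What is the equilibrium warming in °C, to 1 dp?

3.9 °C

Net feedback parameter λ = (−3.09) + (-0.55) + (+0.309) + (+0.0813) + (+1) = -2.2497 W/m²/K.
ΔT = −F/λ = −8.8/(-2.2497) = 3.9 °C.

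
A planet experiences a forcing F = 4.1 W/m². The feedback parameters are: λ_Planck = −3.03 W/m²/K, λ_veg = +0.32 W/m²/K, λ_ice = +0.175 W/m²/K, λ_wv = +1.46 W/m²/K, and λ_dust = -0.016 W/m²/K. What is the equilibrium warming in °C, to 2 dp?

3.76 °C

Net feedback parameter λ = (−3.03) + (+0.32) + (+0.175) + (+1.46) + (-0.016) = -1.091 W/m²/K.
ΔT = −F/λ = −4.1/(-1.091) = 3.76 °C.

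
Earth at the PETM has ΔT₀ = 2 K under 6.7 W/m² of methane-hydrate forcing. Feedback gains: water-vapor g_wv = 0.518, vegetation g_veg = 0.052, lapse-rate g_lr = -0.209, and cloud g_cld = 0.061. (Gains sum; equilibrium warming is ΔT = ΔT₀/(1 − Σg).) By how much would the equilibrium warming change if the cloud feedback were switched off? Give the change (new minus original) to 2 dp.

-0.33 K

Original: g = 0.422, ΔT = 2/(1−0.422) = 3.4602 K.
Without cloud: g' = 0.361, ΔT' = 2/(1−0.361) = 3.1299 K.
Change = 3.1299 − 3.4602 = -0.33 K.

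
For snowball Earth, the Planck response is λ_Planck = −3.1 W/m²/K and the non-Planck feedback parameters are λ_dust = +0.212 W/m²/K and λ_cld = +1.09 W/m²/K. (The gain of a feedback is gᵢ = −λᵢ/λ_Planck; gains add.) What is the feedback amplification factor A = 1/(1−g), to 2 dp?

1.72

Convert to gains: g_dust = 0.212/3.1 = 0.06839; g_cld = 1.09/3.1 = 0.3516.
Total gain g = 0.41999.
A = 1/(1 − 0.41999) = 1.72.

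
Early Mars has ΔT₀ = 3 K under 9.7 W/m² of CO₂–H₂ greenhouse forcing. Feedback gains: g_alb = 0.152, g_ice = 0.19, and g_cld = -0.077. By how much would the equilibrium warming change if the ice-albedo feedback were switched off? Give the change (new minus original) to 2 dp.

Original: g = 0.265, ΔT = 3/(1−0.265) = 4.0816 K.
Without ice-albedo: g' = 0.075, ΔT' = 3/(1−0.075) = 3.2432 K.
Change = 3.2432 − 4.0816 = -0.84 K.

-0.84 K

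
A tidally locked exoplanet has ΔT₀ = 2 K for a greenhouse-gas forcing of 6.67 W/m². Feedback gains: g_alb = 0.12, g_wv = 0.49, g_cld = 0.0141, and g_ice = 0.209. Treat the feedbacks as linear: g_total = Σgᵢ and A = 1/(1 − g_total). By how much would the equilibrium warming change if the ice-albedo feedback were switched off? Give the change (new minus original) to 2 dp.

-6.66 K

Original: g = 0.8331, ΔT = 2/(1−0.8331) = 11.9832 K.
Without ice-albedo: g' = 0.6241, ΔT' = 2/(1−0.6241) = 5.3206 K.
Change = 5.3206 − 11.9832 = -6.66 K.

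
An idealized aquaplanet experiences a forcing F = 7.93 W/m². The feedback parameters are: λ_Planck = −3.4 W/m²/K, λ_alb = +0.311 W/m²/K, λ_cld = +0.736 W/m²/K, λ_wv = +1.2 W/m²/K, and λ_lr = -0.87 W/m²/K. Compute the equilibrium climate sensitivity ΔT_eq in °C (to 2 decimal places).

3.92 °C

Net feedback parameter λ = (−3.4) + (+0.311) + (+0.736) + (+1.2) + (-0.87) = -2.023 W/m²/K.
ΔT = −F/λ = −7.93/(-2.023) = 3.92 °C.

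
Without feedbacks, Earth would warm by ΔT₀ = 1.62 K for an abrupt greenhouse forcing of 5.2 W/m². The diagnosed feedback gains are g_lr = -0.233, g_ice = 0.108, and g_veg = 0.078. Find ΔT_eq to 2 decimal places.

Total gain g = -0.233 + 0.108 + 0.078 = -0.047.
Amplification A = 1/(1 + 0.047) = 0.9551.
ΔT = 1.62 × 0.9551 = 1.55 K.

1.55 K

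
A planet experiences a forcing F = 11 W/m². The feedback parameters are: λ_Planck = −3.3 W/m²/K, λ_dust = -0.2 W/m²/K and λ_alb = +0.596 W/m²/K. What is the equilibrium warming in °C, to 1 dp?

Net feedback parameter λ = (−3.3) + (-0.2) + (+0.596) = -2.904 W/m²/K.
ΔT = −F/λ = −11/(-2.904) = 3.8 °C.

3.8 °C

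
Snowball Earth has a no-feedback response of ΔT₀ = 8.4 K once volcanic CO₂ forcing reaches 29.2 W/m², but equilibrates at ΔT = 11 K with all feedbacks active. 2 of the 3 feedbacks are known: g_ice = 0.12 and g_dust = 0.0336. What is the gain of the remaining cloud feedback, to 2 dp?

0.08

Amplification A = ΔT/ΔT₀ = 11/8.4 = 1.31.
Total gain g = 1 − 1/A = 1 − 1/1.31 = 0.2366.
Known gains sum to 0.12 + 0.0336 = 0.1536.
g_cld = 0.2366 − 0.1536 = 0.08.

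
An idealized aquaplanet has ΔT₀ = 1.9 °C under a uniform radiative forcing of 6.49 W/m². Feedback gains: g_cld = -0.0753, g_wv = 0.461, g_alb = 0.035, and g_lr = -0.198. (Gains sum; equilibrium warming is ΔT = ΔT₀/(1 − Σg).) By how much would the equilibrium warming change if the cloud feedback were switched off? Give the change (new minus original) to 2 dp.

Original: g = 0.2227, ΔT = 1.9/(1−0.2227) = 2.4444 °C.
Without cloud: g' = 0.298, ΔT' = 1.9/(1−0.298) = 2.7066 °C.
Change = 2.7066 − 2.4444 = 0.26 °C.

0.26 °C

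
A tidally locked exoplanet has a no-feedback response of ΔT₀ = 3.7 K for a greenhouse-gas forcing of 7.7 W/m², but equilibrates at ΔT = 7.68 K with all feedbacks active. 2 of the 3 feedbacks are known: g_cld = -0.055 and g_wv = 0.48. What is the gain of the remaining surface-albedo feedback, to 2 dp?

Amplification A = ΔT/ΔT₀ = 7.68/3.7 = 2.076.
Total gain g = 1 − 1/A = 1 − 1/2.076 = 0.5183.
Known gains sum to -0.055 + 0.48 = 0.425.
g_alb = 0.5183 − 0.425 = 0.09.

0.09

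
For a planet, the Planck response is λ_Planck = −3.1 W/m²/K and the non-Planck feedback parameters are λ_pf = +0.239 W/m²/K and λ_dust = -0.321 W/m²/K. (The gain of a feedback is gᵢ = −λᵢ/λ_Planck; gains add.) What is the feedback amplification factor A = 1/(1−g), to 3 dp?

0.974

Convert to gains: g_pf = 0.239/3.1 = 0.0771; g_dust = -0.321/3.1 = -0.1035.
Total gain g = -0.0264.
A = 1/(1 + 0.0264) = 0.974.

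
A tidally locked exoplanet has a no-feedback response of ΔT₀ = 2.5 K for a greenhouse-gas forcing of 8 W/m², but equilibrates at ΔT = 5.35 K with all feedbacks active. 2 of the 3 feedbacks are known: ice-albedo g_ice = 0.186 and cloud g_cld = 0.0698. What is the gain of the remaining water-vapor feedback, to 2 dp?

0.28

Amplification A = ΔT/ΔT₀ = 5.35/2.5 = 2.14.
Total gain g = 1 − 1/A = 1 − 1/2.14 = 0.5327.
Known gains sum to 0.186 + 0.0698 = 0.2558.
g_wv = 0.5327 − 0.2558 = 0.28.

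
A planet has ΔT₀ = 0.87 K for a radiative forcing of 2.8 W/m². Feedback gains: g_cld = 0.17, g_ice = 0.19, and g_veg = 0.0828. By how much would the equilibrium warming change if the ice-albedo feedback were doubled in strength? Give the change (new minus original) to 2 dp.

0.81 K

Original: g = 0.4428, ΔT = 0.87/(1−0.4428) = 1.5614 K.
With doubled ice-albedo: g' = 0.6328, ΔT' = 0.87/(1−0.6328) = 2.3693 K.
Change = 2.3693 − 1.5614 = 0.81 K.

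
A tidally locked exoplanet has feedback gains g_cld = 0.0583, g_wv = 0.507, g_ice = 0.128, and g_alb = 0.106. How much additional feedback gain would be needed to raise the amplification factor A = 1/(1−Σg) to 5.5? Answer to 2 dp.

Current total gain = 0.7993.
Target gain for A = 5.5: g* = 1 − 1/5.5 = 0.8182.
Additional gain needed = 0.8182 − 0.7993 = 0.02.

0.02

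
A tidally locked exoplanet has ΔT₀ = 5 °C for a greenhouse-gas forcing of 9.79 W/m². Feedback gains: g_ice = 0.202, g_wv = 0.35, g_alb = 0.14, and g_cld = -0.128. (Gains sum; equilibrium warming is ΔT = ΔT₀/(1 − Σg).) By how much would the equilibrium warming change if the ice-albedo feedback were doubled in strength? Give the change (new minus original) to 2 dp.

Original: g = 0.564, ΔT = 5/(1−0.564) = 11.4679 °C.
With doubled ice-albedo: g' = 0.766, ΔT' = 5/(1−0.766) = 21.3675 °C.
Change = 21.3675 − 11.4679 = 9.90 °C.

9.90 °C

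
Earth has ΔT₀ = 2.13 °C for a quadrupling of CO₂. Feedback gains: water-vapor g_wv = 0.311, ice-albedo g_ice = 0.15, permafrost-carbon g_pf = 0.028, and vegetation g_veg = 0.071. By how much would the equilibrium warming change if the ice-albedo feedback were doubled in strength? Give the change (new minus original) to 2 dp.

Original: g = 0.56, ΔT = 2.13/(1−0.56) = 4.8409 °C.
With doubled ice-albedo: g' = 0.71, ΔT' = 2.13/(1−0.71) = 7.3448 °C.
Change = 7.3448 − 4.8409 = 2.50 °C.

2.50 °C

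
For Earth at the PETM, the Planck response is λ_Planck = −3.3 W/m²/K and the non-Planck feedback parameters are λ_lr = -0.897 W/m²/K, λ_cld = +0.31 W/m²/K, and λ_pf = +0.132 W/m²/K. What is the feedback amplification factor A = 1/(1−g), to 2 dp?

Convert to gains: g_lr = -0.897/3.3 = -0.2718; g_cld = 0.31/3.3 = 0.09394; g_pf = 0.132/3.3 = 0.04.
Total gain g = -0.13786.
A = 1/(1 + 0.13786) = 0.88.

0.88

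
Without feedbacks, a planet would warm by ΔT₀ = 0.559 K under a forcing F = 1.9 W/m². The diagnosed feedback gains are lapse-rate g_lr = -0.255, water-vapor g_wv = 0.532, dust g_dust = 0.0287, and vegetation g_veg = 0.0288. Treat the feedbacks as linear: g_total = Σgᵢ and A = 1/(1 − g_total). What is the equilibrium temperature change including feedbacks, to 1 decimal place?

Total gain g = -0.255 + 0.532 + 0.0287 + 0.0288 = 0.3345.
Amplification A = 1/(1 − 0.3345) = 1.503.
ΔT = 0.559 × 1.503 = 0.8 K.

0.8 K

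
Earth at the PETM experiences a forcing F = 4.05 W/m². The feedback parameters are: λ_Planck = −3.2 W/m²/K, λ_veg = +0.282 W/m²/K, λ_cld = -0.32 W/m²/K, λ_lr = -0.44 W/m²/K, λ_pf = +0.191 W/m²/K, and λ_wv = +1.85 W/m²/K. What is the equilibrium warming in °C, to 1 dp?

2.5 °C

Net feedback parameter λ = (−3.2) + (+0.282) + (-0.32) + (-0.44) + (+0.191) + (+1.85) = -1.637 W/m²/K.
ΔT = −F/λ = −4.05/(-1.637) = 2.5 °C.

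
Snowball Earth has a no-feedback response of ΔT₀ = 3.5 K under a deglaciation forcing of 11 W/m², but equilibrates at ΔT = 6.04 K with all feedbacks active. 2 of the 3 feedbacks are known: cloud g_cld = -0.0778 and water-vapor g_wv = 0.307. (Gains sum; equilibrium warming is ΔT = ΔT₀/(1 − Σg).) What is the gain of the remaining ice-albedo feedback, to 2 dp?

Amplification A = ΔT/ΔT₀ = 6.04/3.5 = 1.726.
Total gain g = 1 − 1/A = 1 − 1/1.726 = 0.4206.
Known gains sum to -0.0778 + 0.307 = 0.2292.
g_ice = 0.4206 − 0.2292 = 0.19.

0.19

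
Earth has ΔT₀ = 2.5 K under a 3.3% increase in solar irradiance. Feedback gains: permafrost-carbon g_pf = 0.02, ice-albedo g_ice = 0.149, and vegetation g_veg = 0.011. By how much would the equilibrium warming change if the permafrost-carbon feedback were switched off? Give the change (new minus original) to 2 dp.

-0.07 K

Original: g = 0.18, ΔT = 2.5/(1−0.18) = 3.0488 K.
Without permafrost-carbon: g' = 0.16, ΔT' = 2.5/(1−0.16) = 2.9762 K.
Change = 2.9762 − 3.0488 = -0.07 K.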